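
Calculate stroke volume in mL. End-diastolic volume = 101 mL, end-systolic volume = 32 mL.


SV = EDV - ESV
SV = 101 - 32
SV = 69 mL


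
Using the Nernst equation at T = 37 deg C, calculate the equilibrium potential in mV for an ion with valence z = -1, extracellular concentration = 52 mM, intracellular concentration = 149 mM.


E = (RT/(zF)) * ln(C_out/C_in)
T = 37 + 273.15 = 310.15 K
E = (8.314 * 310.15 / (-1 * 96485)) * ln(52/149)
E = 28.13 mV


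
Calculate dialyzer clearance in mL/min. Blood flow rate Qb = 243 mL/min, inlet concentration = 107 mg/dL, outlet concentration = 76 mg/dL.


K = Qb * (Cb_in - Cb_out) / Cb_in
K = 243 * (107 - 76) / 107
K = 70.4 mL/min


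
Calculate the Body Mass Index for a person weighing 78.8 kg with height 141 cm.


BMI = weight / height^2
height = 141 cm = 1.41 m
BMI = 78.8 / 1.41^2
BMI = 39.64 kg/m^2


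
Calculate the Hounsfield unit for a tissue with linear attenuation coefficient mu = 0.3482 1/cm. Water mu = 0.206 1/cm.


HU = ((mu_tissue - mu_water) / mu_water) * 1000
HU = ((0.3482 - 0.206) / 0.206) * 1000
HU = 690.3


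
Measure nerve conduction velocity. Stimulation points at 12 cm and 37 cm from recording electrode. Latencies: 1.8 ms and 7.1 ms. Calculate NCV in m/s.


Distance = (37 - 12) / 100 = 0.25 m
dt = (7.1 - 1.8) / 1000 = 0.0053 s
NCV = dist / dt = 47.17 m/s


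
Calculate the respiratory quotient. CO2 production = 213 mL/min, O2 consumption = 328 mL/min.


RQ = VCO2 / VO2
RQ = 213 / 328
RQ = 0.6494


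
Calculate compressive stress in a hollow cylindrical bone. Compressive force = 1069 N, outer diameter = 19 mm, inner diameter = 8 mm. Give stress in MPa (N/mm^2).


A = pi*(r_o^2 - r_i^2)
r_o = 9.5 mm, r_i = 4 mm
A = 233.263 mm^2
sigma = F/A = 1069 / 233.263
sigma = 4.583 MPa


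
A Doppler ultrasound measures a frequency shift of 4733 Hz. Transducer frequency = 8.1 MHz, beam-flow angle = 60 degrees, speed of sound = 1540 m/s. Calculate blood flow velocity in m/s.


v = fd * c / (2 * f0 * cos(theta))
v = 4733 * 1540 / (2 * 8.1000e+06 * cos(60))
v = 0.8999 m/s


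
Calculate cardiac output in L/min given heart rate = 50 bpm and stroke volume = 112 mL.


CO = HR * SV
CO = 50 * 112 / 1000
CO = 5.6 L/min


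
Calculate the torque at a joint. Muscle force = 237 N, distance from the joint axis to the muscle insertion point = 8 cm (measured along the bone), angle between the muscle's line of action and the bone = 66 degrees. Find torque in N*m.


Torque = F * d * sin(theta)   (moment arm = d*sin(theta))
d = 8 cm = 0.08 m
Torque = 237 * 0.08 * sin(66)
Torque = 17.32 N*m


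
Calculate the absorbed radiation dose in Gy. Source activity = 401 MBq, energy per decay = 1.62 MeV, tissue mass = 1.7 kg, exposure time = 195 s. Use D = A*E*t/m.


A = 401 MBq = 4.0100e+08 Bq
E = 1.62 MeV = 2.59524e-13 J
D = A*E*t/m = 4.0100e+08*2.59524e-13*195/1.7
D = 0.01194 Gy


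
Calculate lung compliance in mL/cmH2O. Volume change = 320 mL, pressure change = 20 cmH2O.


C = dV / dP
C = 320 / 20
C = 16 mL/cmH2O


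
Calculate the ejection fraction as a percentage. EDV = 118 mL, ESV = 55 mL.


SV = EDV - ESV = 118 - 55 = 63 mL
EF = SV/EDV * 100 = 63/118 * 100
EF = 53.39%


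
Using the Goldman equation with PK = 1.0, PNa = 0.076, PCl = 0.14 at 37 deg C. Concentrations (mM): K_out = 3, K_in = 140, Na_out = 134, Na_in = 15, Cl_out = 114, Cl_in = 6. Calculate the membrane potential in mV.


Vm = (RT/F)*ln((PK*Ko + PNa*Nao + PCl*Cli)/(PK*Ki + PNa*Nai + PCl*Clo))
Numer = 14.024, Denom = 157.1
Vm = -64.57 mV


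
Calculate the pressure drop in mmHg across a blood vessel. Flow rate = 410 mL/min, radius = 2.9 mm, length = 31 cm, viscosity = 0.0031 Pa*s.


dP = 8*mu*L*Q / (pi*r^4)
Q = 410 mL/min = 6.83333e-06 m^3/s
dP = 236.431 Pa = 236.431 / 133.322 mmHg = 1.773 mmHg


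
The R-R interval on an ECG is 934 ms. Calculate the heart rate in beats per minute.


HR = 60 / RR_interval(s)
RR = 934 ms = 0.934 s
HR = 60 / 0.934 = 64.24 bpm


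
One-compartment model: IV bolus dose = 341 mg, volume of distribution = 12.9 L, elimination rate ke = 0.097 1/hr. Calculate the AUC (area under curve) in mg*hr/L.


C0 = Dose/Vd = 341/12.9 = 26.4341 mg/L
AUC = C0/ke = 26.4341/0.097
AUC = 272.5 mg*hr/L


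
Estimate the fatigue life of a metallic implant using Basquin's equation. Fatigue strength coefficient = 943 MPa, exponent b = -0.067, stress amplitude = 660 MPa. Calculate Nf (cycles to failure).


sigma_a = sigma_f' * (2Nf)^b
2Nf = (sigma_a/sigma_f')^(1/b)
2Nf = (660/943)^(1/-0.067)
2Nf = 205.56615
Nf = 102.8


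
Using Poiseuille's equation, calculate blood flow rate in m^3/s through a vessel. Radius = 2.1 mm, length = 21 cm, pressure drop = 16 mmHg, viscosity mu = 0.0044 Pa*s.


Q = pi*r^4*dP / (8*mu*L)
r = 0.0021 m, L = 0.21 m
dP = 16 mmHg = 2133.152 Pa
Q = 1.7631e-05 m^3/s


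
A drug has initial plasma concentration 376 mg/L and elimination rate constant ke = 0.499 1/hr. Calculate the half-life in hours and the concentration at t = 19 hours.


t_half = ln(2) / ke = 0.693147 / 0.499 = 1.389 hr
C(t) = C0 * exp(-ke*t) = 376 * exp(-0.499*19)
C(19) = 0.02868 mg/L


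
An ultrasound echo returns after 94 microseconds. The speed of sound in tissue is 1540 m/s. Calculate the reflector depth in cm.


depth = c * t / 2
t = 94 us = 9.4000e-05 s
depth = 1540 * 9.4000e-05 / 2
depth = 0.07238 m = 7.238 cm


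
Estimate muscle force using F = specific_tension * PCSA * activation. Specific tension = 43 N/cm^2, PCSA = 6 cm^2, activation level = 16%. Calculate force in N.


F = sigma * PCSA * activation
F = 43 * 6 * 0.16
F = 41.28 N


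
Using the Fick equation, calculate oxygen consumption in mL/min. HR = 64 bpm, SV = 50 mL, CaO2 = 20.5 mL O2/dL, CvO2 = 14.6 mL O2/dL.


CO = HR*SV = 64*50/1000 = 3.2 L/min
a-v O2 diff = 20.5 - 14.6 = 5.9 mL/dL
VO2 = CO * (CaO2-CvO2) * 10 dL/L
VO2 = 3.2 * 5.9 * 10
VO2 = 188.8 mL/min


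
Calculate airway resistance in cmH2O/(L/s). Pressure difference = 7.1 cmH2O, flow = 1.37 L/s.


R = dP / flow
R = 7.1 / 1.37
R = 5.182 cmH2O/(L/s)


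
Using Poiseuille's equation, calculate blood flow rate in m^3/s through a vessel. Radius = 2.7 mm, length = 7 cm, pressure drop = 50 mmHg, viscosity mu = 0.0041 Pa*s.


Q = pi*r^4*dP / (8*mu*L)
r = 0.0027 m, L = 0.07 m
dP = 50 mmHg = 6666.1 Pa
Q = 4.8474e-04 m^3/s


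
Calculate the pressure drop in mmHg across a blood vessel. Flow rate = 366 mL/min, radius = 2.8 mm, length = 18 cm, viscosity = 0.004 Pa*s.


dP = 8*mu*L*Q / (pi*r^4)
Q = 366 mL/min = 6.1e-06 m^3/s
dP = 181.958 Pa = 181.958 / 133.322 mmHg = 1.365 mmHg


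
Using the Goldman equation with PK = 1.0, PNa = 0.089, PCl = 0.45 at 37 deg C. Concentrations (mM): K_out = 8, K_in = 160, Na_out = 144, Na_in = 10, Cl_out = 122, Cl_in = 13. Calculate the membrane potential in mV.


Vm = (RT/F)*ln((PK*Ko + PNa*Nao + PCl*Cli)/(PK*Ki + PNa*Nai + PCl*Clo))
Numer = 26.666, Denom = 215.79
Vm = -55.88 mV


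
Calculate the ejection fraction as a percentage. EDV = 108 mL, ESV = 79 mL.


SV = EDV - ESV = 108 - 79 = 29 mL
EF = SV/EDV * 100 = 29/108 * 100
EF = 26.85%


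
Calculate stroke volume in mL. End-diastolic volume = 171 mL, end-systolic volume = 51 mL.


SV = EDV - ESV
SV = 171 - 51
SV = 120 mL


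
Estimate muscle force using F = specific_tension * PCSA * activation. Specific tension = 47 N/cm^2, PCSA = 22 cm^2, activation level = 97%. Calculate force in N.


F = sigma * PCSA * activation
F = 47 * 22 * 0.97
F = 1003 N


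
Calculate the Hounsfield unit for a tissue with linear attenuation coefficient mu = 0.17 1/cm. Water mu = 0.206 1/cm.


HU = ((mu_tissue - mu_water) / mu_water) * 1000
HU = ((0.17 - 0.206) / 0.206) * 1000
HU = -174.8


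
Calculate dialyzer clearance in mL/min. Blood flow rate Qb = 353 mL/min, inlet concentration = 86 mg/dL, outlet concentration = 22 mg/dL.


K = Qb * (Cb_in - Cb_out) / Cb_in
K = 353 * (86 - 22) / 86
K = 262.7 mL/min


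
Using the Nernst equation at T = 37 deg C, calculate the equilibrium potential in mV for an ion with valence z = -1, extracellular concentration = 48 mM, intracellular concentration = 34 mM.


E = (RT/(zF)) * ln(C_out/C_in)
T = 37 + 273.15 = 310.15 K
E = (8.314 * 310.15 / (-1 * 96485)) * ln(48/34)
E = -9.216 mV


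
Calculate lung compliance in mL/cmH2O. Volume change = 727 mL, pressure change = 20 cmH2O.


C = dV / dP
C = 727 / 20
C = 36.35 mL/cmH2O


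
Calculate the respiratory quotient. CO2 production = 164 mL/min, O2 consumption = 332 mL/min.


RQ = VCO2 / VO2
RQ = 164 / 332
RQ = 0.494


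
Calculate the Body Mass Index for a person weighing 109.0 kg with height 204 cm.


BMI = weight / height^2
height = 204 cm = 2.04 m
BMI = 109.0 / 2.04^2
BMI = 26.19 kg/m^2


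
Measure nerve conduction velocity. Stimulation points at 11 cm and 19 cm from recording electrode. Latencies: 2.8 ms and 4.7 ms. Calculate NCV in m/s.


Distance = (19 - 11) / 100 = 0.08 m
dt = (4.7 - 2.8) / 1000 = 0.0019 s
NCV = dist / dt = 42.11 m/s


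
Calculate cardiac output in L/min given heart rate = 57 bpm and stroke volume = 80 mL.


CO = HR * SV
CO = 57 * 80 / 1000
CO = 4.56 L/min


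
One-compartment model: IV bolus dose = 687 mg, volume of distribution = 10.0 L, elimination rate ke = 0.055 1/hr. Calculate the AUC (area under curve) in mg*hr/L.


C0 = Dose/Vd = 687/10.0 = 68.7 mg/L
AUC = C0/ke = 68.7/0.055
AUC = 1249 mg*hr/L


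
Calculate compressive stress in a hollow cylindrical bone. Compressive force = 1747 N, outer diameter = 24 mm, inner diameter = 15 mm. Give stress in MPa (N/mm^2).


A = pi*(r_o^2 - r_i^2)
r_o = 12 mm, r_i = 7.5 mm
A = 275.675 mm^2
sigma = F/A = 1747 / 275.675
sigma = 6.337 MPa


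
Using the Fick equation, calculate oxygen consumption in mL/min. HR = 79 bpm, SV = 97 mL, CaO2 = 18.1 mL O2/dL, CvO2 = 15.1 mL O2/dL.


CO = HR*SV = 79*97/1000 = 7.663 L/min
a-v O2 diff = 18.1 - 15.1 = 3 mL/dL
VO2 = CO * (CaO2-CvO2) * 10 dL/L
VO2 = 7.663 * 3 * 10
VO2 = 229.9 mL/min


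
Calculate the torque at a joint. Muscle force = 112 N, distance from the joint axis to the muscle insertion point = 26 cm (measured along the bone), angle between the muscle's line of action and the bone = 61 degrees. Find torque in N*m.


Torque = F * d * sin(theta)   (moment arm = d*sin(theta))
d = 26 cm = 0.26 m
Torque = 112 * 0.26 * sin(61)
Torque = 25.47 N*m


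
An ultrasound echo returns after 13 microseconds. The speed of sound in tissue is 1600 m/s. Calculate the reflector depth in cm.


depth = c * t / 2
t = 13 us = 1.3000e-05 s
depth = 1600 * 1.3000e-05 / 2
depth = 0.0104 m = 1.04 cm


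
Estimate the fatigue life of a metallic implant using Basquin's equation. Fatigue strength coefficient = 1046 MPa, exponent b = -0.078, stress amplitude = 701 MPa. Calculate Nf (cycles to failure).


sigma_a = sigma_f' * (2Nf)^b
2Nf = (sigma_a/sigma_f')^(1/b)
2Nf = (701/1046)^(1/-0.078)
2Nf = 169.1922
Nf = 84.6


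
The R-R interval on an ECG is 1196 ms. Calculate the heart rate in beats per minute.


HR = 60 / RR_interval(s)
RR = 1196 ms = 1.196 s
HR = 60 / 1.196 = 50.17 bpm


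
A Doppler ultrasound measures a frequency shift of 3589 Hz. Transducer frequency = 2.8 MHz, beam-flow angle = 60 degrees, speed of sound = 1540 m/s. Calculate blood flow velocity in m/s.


v = fd * c / (2 * f0 * cos(theta))
v = 3589 * 1540 / (2 * 2.8000e+06 * cos(60))
v = 1.974 m/s


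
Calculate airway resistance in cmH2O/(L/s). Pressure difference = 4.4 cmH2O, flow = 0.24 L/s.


R = dP / flow
R = 4.4 / 0.24
R = 18.33 cmH2O/(L/s)


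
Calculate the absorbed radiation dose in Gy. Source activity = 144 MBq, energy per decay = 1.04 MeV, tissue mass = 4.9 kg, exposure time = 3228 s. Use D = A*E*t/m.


A = 144 MBq = 1.4400e+08 Bq
E = 1.04 MeV = 1.66608e-13 J
D = A*E*t/m = 1.4400e+08*1.66608e-13*3228/4.9
D = 0.01581 Gy


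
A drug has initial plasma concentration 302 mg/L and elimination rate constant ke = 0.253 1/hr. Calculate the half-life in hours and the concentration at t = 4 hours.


t_half = ln(2) / ke = 0.693147 / 0.253 = 2.74 hr
C(t) = C0 * exp(-ke*t) = 302 * exp(-0.253*4)
C(4) = 109.8 mg/L


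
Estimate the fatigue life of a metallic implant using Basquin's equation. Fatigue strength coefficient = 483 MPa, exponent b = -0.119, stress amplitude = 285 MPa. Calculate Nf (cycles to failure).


sigma_a = sigma_f' * (2Nf)^b
2Nf = (sigma_a/sigma_f')^(1/b)
2Nf = (285/483)^(1/-0.119)
2Nf = 84.183924
Nf = 42.09


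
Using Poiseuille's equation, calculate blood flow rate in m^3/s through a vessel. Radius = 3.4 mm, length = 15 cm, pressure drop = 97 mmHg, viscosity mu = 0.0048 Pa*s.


Q = pi*r^4*dP / (8*mu*L)
r = 0.0034 m, L = 0.15 m
dP = 97 mmHg = 12932.234 Pa
Q = 9.4258e-04 m^3/s


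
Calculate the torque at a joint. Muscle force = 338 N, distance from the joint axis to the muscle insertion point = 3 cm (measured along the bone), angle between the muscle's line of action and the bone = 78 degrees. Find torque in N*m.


Torque = F * d * sin(theta)   (moment arm = d*sin(theta))
d = 3 cm = 0.03 m
Torque = 338 * 0.03 * sin(78)
Torque = 9.918 N*m


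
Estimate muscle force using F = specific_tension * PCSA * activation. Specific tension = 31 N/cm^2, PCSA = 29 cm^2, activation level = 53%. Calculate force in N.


F = sigma * PCSA * activation
F = 31 * 29 * 0.53
F = 476.5 N


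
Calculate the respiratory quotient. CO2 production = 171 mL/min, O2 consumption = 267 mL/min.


RQ = VCO2 / VO2
RQ = 171 / 267
RQ = 0.6404


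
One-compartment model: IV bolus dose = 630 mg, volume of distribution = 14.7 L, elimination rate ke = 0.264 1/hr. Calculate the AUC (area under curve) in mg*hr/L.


C0 = Dose/Vd = 630/14.7 = 42.8571 mg/L
AUC = C0/ke = 42.8571/0.264
AUC = 162.3 mg*hr/L


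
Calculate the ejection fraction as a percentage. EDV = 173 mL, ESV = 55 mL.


SV = EDV - ESV = 173 - 55 = 118 mL
EF = SV/EDV * 100 = 118/173 * 100
EF = 68.21%


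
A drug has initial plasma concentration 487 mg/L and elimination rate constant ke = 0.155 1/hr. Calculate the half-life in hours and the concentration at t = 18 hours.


t_half = ln(2) / ke = 0.693147 / 0.155 = 4.472 hr
C(t) = C0 * exp(-ke*t) = 487 * exp(-0.155*18)
C(18) = 29.91 mg/L


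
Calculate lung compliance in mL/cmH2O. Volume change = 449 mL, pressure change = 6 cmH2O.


C = dV / dP
C = 449 / 6
C = 74.83 mL/cmH2O


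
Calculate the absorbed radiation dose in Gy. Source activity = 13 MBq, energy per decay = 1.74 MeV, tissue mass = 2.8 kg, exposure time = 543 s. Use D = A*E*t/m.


A = 13 MBq = 1.3000e+07 Bq
E = 1.74 MeV = 2.78748e-13 J
D = A*E*t/m = 1.3000e+07*2.78748e-13*543/2.8
D = 7.0274e-04 Gy


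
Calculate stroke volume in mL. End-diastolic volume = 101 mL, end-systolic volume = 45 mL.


SV = EDV - ESV
SV = 101 - 45
SV = 56 mL


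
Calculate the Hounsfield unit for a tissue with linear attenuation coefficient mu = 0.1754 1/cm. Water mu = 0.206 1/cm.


HU = ((mu_tissue - mu_water) / mu_water) * 1000
HU = ((0.1754 - 0.206) / 0.206) * 1000
HU = -148.5


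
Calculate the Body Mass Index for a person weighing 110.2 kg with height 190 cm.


BMI = weight / height^2
height = 190 cm = 1.9 m
BMI = 110.2 / 1.9^2
BMI = 30.53 kg/m^2


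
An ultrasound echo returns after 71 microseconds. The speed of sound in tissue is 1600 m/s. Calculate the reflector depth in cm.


depth = c * t / 2
t = 71 us = 7.1000e-05 s
depth = 1600 * 7.1000e-05 / 2
depth = 0.0568 m = 5.68 cm


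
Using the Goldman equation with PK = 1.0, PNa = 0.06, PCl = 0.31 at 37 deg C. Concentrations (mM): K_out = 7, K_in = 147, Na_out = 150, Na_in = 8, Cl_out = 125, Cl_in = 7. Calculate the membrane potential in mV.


Vm = (RT/F)*ln((PK*Ko + PNa*Nao + PCl*Cli)/(PK*Ki + PNa*Nai + PCl*Clo))
Numer = 18.17, Denom = 186.23
Vm = -62.2 mV


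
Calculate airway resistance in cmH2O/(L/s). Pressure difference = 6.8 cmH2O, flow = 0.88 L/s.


R = dP / flow
R = 6.8 / 0.88
R = 7.727 cmH2O/(L/s)


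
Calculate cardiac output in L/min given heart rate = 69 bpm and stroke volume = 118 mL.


CO = HR * SV
CO = 69 * 118 / 1000
CO = 8.142 L/min


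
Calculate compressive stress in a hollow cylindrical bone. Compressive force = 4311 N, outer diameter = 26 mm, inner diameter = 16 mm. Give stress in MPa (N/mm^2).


A = pi*(r_o^2 - r_i^2)
r_o = 13 mm, r_i = 8 mm
A = 329.867 mm^2
sigma = F/A = 4311 / 329.867
sigma = 13.07 MPa


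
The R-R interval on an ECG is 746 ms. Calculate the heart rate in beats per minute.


HR = 60 / RR_interval(s)
RR = 746 ms = 0.746 s
HR = 60 / 0.746 = 80.43 bpm


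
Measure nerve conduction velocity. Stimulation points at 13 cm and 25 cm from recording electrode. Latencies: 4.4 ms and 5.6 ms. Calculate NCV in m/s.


Distance = (25 - 13) / 100 = 0.12 m
dt = (5.6 - 4.4) / 1000 = 0.0012 s
NCV = dist / dt = 100 m/s


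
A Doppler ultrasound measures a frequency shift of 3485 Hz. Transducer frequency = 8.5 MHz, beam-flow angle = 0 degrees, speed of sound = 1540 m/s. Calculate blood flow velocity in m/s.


v = fd * c / (2 * f0 * cos(theta))
v = 3485 * 1540 / (2 * 8.5000e+06 * cos(0))
v = 0.3157 m/s


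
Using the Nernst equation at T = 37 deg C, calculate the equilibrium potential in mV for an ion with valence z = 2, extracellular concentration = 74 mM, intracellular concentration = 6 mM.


E = (RT/(zF)) * ln(C_out/C_in)
T = 37 + 273.15 = 310.15 K
E = (8.314 * 310.15 / (2 * 96485)) * ln(74/6)
E = 33.57 mV


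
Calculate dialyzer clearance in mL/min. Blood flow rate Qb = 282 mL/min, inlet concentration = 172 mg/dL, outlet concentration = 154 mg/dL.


K = Qb * (Cb_in - Cb_out) / Cb_in
K = 282 * (172 - 154) / 172
K = 29.51 mL/min


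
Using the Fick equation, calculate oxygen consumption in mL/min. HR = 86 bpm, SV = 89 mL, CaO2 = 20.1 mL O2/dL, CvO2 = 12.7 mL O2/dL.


CO = HR*SV = 86*89/1000 = 7.654 L/min
a-v O2 diff = 20.1 - 12.7 = 7.4 mL/dL
VO2 = CO * (CaO2-CvO2) * 10 dL/L
VO2 = 7.654 * 7.4 * 10
VO2 = 566.4 mL/min


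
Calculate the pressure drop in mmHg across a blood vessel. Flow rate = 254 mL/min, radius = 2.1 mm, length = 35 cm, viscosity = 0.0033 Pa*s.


dP = 8*mu*L*Q / (pi*r^4)
Q = 254 mL/min = 4.23333e-06 m^3/s
dP = 640.217 Pa = 640.217 / 133.322 mmHg = 4.802 mmHg


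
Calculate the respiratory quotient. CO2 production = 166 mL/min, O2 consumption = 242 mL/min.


RQ = VCO2 / VO2
RQ = 166 / 242
RQ = 0.686


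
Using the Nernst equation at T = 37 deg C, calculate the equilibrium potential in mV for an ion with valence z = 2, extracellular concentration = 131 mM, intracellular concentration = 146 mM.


E = (RT/(zF)) * ln(C_out/C_in)
T = 37 + 273.15 = 310.15 K
E = (8.314 * 310.15 / (2 * 96485)) * ln(131/146)
E = -1.449 mV


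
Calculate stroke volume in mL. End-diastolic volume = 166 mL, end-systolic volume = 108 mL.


SV = EDV - ESV
SV = 166 - 108
SV = 58 mL


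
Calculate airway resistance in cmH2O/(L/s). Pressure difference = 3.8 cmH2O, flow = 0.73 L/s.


R = dP / flow
R = 3.8 / 0.73
R = 5.205 cmH2O/(L/s)


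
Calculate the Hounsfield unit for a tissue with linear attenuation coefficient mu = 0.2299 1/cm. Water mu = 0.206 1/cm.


HU = ((mu_tissue - mu_water) / mu_water) * 1000
HU = ((0.2299 - 0.206) / 0.206) * 1000
HU = 116


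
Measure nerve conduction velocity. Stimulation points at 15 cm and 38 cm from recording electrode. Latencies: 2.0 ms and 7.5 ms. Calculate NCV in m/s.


Distance = (38 - 15) / 100 = 0.23 m
dt = (7.5 - 2.0) / 1000 = 0.0055 s
NCV = dist / dt = 41.82 m/s


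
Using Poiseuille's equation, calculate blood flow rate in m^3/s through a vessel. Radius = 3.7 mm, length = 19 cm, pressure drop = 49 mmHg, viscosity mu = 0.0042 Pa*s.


Q = pi*r^4*dP / (8*mu*L)
r = 0.0037 m, L = 0.19 m
dP = 49 mmHg = 6532.778 Pa
Q = 6.0251e-04 m^3/s


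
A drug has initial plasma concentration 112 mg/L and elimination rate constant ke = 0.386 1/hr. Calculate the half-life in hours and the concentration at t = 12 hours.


t_half = ln(2) / ke = 0.693147 / 0.386 = 1.796 hr
C(t) = C0 * exp(-ke*t) = 112 * exp(-0.386*12)
C(12) = 1.09 mg/L


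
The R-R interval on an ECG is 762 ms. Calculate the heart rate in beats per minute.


HR = 60 / RR_interval(s)
RR = 762 ms = 0.762 s
HR = 60 / 0.762 = 78.74 bpm


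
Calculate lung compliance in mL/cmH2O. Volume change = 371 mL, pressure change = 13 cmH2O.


C = dV / dP
C = 371 / 13
C = 28.54 mL/cmH2O


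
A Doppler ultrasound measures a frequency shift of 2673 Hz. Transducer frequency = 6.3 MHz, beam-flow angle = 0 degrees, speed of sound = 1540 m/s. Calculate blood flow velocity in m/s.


v = fd * c / (2 * f0 * cos(theta))
v = 2673 * 1540 / (2 * 6.3000e+06 * cos(0))
v = 0.3267 m/s


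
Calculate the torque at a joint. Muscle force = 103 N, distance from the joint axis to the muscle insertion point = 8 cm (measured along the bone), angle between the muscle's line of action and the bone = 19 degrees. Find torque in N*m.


Torque = F * d * sin(theta)   (moment arm = d*sin(theta))
d = 8 cm = 0.08 m
Torque = 103 * 0.08 * sin(19)
Torque = 2.683 N*m


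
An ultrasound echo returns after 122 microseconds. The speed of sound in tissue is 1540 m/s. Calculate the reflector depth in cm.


depth = c * t / 2
t = 122 us = 1.2200e-04 s
depth = 1540 * 1.2200e-04 / 2
depth = 0.09394 m = 9.394 cm


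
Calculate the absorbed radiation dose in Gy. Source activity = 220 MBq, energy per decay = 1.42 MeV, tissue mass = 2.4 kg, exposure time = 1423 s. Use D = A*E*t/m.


A = 220 MBq = 2.2000e+08 Bq
E = 1.42 MeV = 2.27484e-13 J
D = A*E*t/m = 2.2000e+08*2.27484e-13*1423/2.4
D = 0.02967 Gy


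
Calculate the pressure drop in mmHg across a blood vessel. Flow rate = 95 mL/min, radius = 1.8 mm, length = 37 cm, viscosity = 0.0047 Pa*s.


dP = 8*mu*L*Q / (pi*r^4)
Q = 95 mL/min = 1.58333e-06 m^3/s
dP = 667.915 Pa = 667.915 / 133.322 mmHg = 5.01 mmHg


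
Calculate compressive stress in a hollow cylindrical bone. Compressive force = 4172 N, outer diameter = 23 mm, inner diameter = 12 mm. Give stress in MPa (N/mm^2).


A = pi*(r_o^2 - r_i^2)
r_o = 11.5 mm, r_i = 6 mm
A = 302.378 mm^2
sigma = F/A = 4172 / 302.378
sigma = 13.8 MPa


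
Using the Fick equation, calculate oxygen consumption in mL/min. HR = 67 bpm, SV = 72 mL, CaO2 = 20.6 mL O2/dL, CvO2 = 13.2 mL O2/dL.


CO = HR*SV = 67*72/1000 = 4.824 L/min
a-v O2 diff = 20.6 - 13.2 = 7.4 mL/dL
VO2 = CO * (CaO2-CvO2) * 10 dL/L
VO2 = 4.824 * 7.4 * 10
VO2 = 357 mL/min


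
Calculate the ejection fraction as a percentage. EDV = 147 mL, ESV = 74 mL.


SV = EDV - ESV = 147 - 74 = 73 mL
EF = SV/EDV * 100 = 73/147 * 100
EF = 49.66%


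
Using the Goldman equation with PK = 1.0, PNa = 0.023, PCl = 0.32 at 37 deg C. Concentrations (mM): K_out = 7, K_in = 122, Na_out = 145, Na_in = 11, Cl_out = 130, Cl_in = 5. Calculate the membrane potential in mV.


Vm = (RT/F)*ln((PK*Ko + PNa*Nao + PCl*Cli)/(PK*Ki + PNa*Nai + PCl*Clo))
Numer = 11.935, Denom = 163.853
Vm = -70.01 mV


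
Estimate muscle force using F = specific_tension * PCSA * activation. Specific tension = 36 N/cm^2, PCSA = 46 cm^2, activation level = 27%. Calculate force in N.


F = sigma * PCSA * activation
F = 36 * 46 * 0.27
F = 447.1 N


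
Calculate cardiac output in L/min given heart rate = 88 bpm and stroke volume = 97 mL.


CO = HR * SV
CO = 88 * 97 / 1000
CO = 8.536 L/min


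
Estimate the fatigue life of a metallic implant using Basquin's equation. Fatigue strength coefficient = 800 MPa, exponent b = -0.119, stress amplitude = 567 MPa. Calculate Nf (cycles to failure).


sigma_a = sigma_f' * (2Nf)^b
2Nf = (sigma_a/sigma_f')^(1/b)
2Nf = (567/800)^(1/-0.119)
2Nf = 18.04516
Nf = 9.023


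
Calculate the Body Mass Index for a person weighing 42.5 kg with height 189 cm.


BMI = weight / height^2
height = 189 cm = 1.89 m
BMI = 42.5 / 1.89^2
BMI = 11.9 kg/m^2


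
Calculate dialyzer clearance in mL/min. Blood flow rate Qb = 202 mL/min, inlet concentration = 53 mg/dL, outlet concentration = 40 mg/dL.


K = Qb * (Cb_in - Cb_out) / Cb_in
K = 202 * (53 - 40) / 53
K = 49.55 mL/min


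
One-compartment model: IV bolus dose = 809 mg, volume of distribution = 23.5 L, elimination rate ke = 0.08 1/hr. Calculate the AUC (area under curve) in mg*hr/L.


C0 = Dose/Vd = 809/23.5 = 34.4255 mg/L
AUC = C0/ke = 34.4255/0.08
AUC = 430.3 mg*hr/L


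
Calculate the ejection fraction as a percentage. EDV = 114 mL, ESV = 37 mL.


SV = EDV - ESV = 114 - 37 = 77 mL
EF = SV/EDV * 100 = 77/114 * 100
EF = 67.54%


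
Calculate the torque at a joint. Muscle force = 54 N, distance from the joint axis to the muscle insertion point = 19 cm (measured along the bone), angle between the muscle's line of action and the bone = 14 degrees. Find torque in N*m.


Torque = F * d * sin(theta)   (moment arm = d*sin(theta))
d = 19 cm = 0.19 m
Torque = 54 * 0.19 * sin(14)
Torque = 2.482 N*m


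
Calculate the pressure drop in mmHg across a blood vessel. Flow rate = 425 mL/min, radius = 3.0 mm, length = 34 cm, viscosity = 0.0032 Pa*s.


dP = 8*mu*L*Q / (pi*r^4)
Q = 425 mL/min = 7.08333e-06 m^3/s
dP = 242.282 Pa = 242.282 / 133.322 mmHg = 1.817 mmHg


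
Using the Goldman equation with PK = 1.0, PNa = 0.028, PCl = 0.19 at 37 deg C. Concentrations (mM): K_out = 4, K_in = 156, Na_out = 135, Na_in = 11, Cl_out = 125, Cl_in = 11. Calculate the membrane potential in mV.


Vm = (RT/F)*ln((PK*Ko + PNa*Nao + PCl*Cli)/(PK*Ki + PNa*Nai + PCl*Clo))
Numer = 9.87, Denom = 180.058
Vm = -77.6 mV


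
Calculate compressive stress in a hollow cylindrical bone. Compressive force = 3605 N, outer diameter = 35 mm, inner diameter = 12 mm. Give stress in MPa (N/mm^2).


A = pi*(r_o^2 - r_i^2)
r_o = 17.5 mm, r_i = 6 mm
A = 849.015 mm^2
sigma = F/A = 3605 / 849.015
sigma = 4.246 MPa


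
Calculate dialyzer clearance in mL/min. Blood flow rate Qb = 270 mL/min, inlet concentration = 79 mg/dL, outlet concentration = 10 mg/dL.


K = Qb * (Cb_in - Cb_out) / Cb_in
K = 270 * (79 - 10) / 79
K = 235.8 mL/min


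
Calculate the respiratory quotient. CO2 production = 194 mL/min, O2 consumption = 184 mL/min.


RQ = VCO2 / VO2
RQ = 194 / 184
RQ = 1.054


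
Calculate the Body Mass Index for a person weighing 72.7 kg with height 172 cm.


BMI = weight / height^2
height = 172 cm = 1.72 m
BMI = 72.7 / 1.72^2
BMI = 24.57 kg/m^2


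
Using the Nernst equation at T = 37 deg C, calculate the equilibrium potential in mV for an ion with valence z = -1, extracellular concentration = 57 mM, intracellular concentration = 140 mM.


E = (RT/(zF)) * ln(C_out/C_in)
T = 37 + 273.15 = 310.15 K
E = (8.314 * 310.15 / (-1 * 96485)) * ln(57/140)
E = 24.02 mV


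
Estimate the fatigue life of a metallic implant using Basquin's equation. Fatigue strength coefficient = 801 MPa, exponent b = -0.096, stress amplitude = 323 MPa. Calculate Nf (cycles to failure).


sigma_a = sigma_f' * (2Nf)^b
2Nf = (sigma_a/sigma_f')^(1/b)
2Nf = (323/801)^(1/-0.096)
2Nf = 12842.387
Nf = 6421


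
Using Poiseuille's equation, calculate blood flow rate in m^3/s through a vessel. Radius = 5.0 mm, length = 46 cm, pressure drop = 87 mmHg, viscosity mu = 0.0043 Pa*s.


Q = pi*r^4*dP / (8*mu*L)
r = 0.005 m, L = 0.46 m
dP = 87 mmHg = 11599.014 Pa
Q = 0.001439 m^3/s


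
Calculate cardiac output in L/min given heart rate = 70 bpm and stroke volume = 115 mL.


CO = HR * SV
CO = 70 * 115 / 1000
CO = 8.05 L/min


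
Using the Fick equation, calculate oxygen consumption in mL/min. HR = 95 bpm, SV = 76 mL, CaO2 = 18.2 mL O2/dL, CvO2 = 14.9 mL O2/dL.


CO = HR*SV = 95*76/1000 = 7.22 L/min
a-v O2 diff = 18.2 - 14.9 = 3.3 mL/dL
VO2 = CO * (CaO2-CvO2) * 10 dL/L
VO2 = 7.22 * 3.3 * 10
VO2 = 238.3 mL/min


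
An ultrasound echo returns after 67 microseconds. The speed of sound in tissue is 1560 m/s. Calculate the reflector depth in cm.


depth = c * t / 2
t = 67 us = 6.7000e-05 s
depth = 1560 * 6.7000e-05 / 2
depth = 0.05226 m = 5.226 cm


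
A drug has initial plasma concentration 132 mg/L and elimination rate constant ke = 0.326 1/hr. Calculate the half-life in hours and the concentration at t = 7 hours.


t_half = ln(2) / ke = 0.693147 / 0.326 = 2.126 hr
C(t) = C0 * exp(-ke*t) = 132 * exp(-0.326*7)
C(7) = 13.47 mg/L


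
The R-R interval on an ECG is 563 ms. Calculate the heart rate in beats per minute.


HR = 60 / RR_interval(s)
RR = 563 ms = 0.563 s
HR = 60 / 0.563 = 106.6 bpm


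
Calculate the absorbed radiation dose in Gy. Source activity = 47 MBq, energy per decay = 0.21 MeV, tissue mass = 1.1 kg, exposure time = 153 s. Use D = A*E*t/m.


A = 47 MBq = 4.7000e+07 Bq
E = 0.21 MeV = 3.3642e-14 J
D = A*E*t/m = 4.7000e+07*3.3642e-14*153/1.1
D = 2.1993e-04 Gy


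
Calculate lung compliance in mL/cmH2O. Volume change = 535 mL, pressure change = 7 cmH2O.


C = dV / dP
C = 535 / 7
C = 76.43 mL/cmH2O


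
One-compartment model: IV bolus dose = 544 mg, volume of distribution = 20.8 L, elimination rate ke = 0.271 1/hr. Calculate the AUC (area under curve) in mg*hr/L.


C0 = Dose/Vd = 544/20.8 = 26.1538 mg/L
AUC = C0/ke = 26.1538/0.271
AUC = 96.51 mg*hr/L


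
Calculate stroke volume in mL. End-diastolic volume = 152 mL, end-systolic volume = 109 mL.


SV = EDV - ESV
SV = 152 - 109
SV = 43 mL


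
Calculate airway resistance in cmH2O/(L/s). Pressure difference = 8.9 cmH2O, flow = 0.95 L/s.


R = dP / flow
R = 8.9 / 0.95
R = 9.368 cmH2O/(L/s)


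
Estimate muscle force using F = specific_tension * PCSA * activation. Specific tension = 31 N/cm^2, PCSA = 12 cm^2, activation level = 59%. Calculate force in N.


F = sigma * PCSA * activation
F = 31 * 12 * 0.59
F = 219.5 N


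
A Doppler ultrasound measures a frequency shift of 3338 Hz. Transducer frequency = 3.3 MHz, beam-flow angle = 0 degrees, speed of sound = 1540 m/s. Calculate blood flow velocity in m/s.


v = fd * c / (2 * f0 * cos(theta))
v = 3338 * 1540 / (2 * 3.3000e+06 * cos(0))
v = 0.7789 m/s


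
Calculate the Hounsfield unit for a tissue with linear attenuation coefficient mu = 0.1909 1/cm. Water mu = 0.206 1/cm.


HU = ((mu_tissue - mu_water) / mu_water) * 1000
HU = ((0.1909 - 0.206) / 0.206) * 1000
HU = -73.3


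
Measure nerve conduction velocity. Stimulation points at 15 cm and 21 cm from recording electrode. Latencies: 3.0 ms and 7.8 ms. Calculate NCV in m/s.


Distance = (21 - 15) / 100 = 0.06 m
dt = (7.8 - 3.0) / 1000 = 0.0048 s
NCV = dist / dt = 12.5 m/s


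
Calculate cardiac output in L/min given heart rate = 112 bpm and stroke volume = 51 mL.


CO = HR * SV
CO = 112 * 51 / 1000
CO = 5.712 L/min


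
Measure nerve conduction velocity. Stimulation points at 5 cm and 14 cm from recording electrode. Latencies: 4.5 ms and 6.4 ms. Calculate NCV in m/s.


Distance = (14 - 5) / 100 = 0.09 m
dt = (6.4 - 4.5) / 1000 = 0.0019 s
NCV = dist / dt = 47.37 m/s


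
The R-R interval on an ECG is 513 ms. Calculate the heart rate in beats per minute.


HR = 60 / RR_interval(s)
RR = 513 ms = 0.513 s
HR = 60 / 0.513 = 117 bpm


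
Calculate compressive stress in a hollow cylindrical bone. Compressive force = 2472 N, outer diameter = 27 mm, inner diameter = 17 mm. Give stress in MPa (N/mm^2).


A = pi*(r_o^2 - r_i^2)
r_o = 13.5 mm, r_i = 8.5 mm
A = 345.575 mm^2
sigma = F/A = 2472 / 345.575
sigma = 7.153 MPa


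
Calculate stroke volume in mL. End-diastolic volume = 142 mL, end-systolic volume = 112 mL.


SV = EDV - ESV
SV = 142 - 112
SV = 30 mL


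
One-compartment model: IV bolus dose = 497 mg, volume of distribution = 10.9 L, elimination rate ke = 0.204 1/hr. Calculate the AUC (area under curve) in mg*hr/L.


C0 = Dose/Vd = 497/10.9 = 45.5963 mg/L
AUC = C0/ke = 45.5963/0.204
AUC = 223.5 mg*hr/L


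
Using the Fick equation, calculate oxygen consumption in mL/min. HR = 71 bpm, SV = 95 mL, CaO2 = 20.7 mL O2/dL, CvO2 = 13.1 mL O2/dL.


CO = HR*SV = 71*95/1000 = 6.745 L/min
a-v O2 diff = 20.7 - 13.1 = 7.6 mL/dL
VO2 = CO * (CaO2-CvO2) * 10 dL/L
VO2 = 6.745 * 7.6 * 10
VO2 = 512.6 mL/min


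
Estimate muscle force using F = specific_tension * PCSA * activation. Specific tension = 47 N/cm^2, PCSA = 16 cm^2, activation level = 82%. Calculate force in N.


F = sigma * PCSA * activation
F = 47 * 16 * 0.82
F = 616.6 N


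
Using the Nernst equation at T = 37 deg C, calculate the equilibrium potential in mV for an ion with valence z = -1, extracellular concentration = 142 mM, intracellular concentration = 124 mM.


E = (RT/(zF)) * ln(C_out/C_in)
T = 37 + 273.15 = 310.15 K
E = (8.314 * 310.15 / (-1 * 96485)) * ln(142/124)
E = -3.622 mV


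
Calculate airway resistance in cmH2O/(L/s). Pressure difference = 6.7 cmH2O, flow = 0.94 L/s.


R = dP / flow
R = 6.7 / 0.94
R = 7.128 cmH2O/(L/s)


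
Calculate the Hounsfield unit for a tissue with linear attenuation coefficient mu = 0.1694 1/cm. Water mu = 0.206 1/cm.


HU = ((mu_tissue - mu_water) / mu_water) * 1000
HU = ((0.1694 - 0.206) / 0.206) * 1000
HU = -177.7


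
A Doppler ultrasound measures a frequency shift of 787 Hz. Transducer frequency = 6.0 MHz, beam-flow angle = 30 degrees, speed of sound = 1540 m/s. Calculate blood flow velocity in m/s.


v = fd * c / (2 * f0 * cos(theta))
v = 787 * 1540 / (2 * 6.0000e+06 * cos(30))
v = 0.1166 m/s


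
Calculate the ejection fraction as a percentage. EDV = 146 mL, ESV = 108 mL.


SV = EDV - ESV = 146 - 108 = 38 mL
EF = SV/EDV * 100 = 38/146 * 100
EF = 26.03%


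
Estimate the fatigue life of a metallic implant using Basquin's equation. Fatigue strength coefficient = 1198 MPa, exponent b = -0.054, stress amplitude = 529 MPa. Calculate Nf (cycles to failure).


sigma_a = sigma_f' * (2Nf)^b
2Nf = (sigma_a/sigma_f')^(1/b)
2Nf = (529/1198)^(1/-0.054)
2Nf = 3750552.9
Nf = 1.8753e+06


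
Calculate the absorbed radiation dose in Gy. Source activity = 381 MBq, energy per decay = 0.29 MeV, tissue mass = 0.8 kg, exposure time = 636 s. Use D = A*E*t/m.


A = 381 MBq = 3.8100e+08 Bq
E = 0.29 MeV = 4.6458e-14 J
D = A*E*t/m = 3.8100e+08*4.6458e-14*636/0.8
D = 0.01407 Gy


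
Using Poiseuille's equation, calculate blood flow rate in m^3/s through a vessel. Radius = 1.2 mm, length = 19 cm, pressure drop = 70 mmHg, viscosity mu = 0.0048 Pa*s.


Q = pi*r^4*dP / (8*mu*L)
r = 0.0012 m, L = 0.19 m
dP = 70 mmHg = 9332.54 Pa
Q = 8.3328e-06 m^3/s


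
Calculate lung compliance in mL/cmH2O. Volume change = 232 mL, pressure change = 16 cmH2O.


C = dV / dP
C = 232 / 16
C = 14.5 mL/cmH2O


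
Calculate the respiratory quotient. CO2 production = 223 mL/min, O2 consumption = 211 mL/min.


RQ = VCO2 / VO2
RQ = 223 / 211
RQ = 1.057


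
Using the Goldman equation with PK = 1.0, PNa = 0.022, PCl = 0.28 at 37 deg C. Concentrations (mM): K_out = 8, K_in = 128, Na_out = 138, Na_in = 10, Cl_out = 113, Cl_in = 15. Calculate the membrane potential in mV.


Vm = (RT/F)*ln((PK*Ko + PNa*Nao + PCl*Cli)/(PK*Ki + PNa*Nai + PCl*Clo))
Numer = 15.236, Denom = 159.86
Vm = -62.82 mV


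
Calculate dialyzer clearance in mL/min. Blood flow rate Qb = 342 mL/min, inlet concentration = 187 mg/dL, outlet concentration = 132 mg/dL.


K = Qb * (Cb_in - Cb_out) / Cb_in
K = 342 * (187 - 132) / 187
K = 100.6 mL/min


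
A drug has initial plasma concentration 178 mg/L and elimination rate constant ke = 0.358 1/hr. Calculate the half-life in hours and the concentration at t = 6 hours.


t_half = ln(2) / ke = 0.693147 / 0.358 = 1.936 hr
C(t) = C0 * exp(-ke*t) = 178 * exp(-0.358*6)
C(6) = 20.78 mg/L


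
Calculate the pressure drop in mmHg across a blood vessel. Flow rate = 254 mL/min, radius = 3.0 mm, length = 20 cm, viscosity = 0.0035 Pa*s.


dP = 8*mu*L*Q / (pi*r^4)
Q = 254 mL/min = 4.23333e-06 m^3/s
dP = 93.1612 Pa = 93.1612 / 133.322 mmHg = 0.6988 mmHg


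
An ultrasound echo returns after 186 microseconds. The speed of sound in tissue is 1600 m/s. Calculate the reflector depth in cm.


depth = c * t / 2
t = 186 us = 1.8600e-04 s
depth = 1600 * 1.8600e-04 / 2
depth = 0.1488 m = 14.88 cm


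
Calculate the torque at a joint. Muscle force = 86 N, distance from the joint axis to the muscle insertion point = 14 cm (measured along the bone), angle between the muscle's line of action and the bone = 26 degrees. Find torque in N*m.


Torque = F * d * sin(theta)   (moment arm = d*sin(theta))
d = 14 cm = 0.14 m
Torque = 86 * 0.14 * sin(26)
Torque = 5.278 N*m


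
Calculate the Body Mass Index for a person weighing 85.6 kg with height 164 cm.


BMI = weight / height^2
height = 164 cm = 1.64 m
BMI = 85.6 / 1.64^2
BMI = 31.83 kg/m^2


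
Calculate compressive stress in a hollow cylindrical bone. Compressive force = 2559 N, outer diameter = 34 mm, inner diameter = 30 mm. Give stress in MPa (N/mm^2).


A = pi*(r_o^2 - r_i^2)
r_o = 17 mm, r_i = 15 mm
A = 201.062 mm^2
sigma = F/A = 2559 / 201.062
sigma = 12.73 MPa


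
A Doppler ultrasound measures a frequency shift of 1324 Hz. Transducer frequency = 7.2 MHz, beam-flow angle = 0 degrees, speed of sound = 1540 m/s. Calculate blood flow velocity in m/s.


v = fd * c / (2 * f0 * cos(theta))
v = 1324 * 1540 / (2 * 7.2000e+06 * cos(0))
v = 0.1416 m/s


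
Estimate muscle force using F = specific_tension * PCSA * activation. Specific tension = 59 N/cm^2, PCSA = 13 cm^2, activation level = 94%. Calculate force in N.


F = sigma * PCSA * activation
F = 59 * 13 * 0.94
F = 721 N


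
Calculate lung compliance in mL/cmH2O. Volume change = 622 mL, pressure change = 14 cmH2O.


C = dV / dP
C = 622 / 14
C = 44.43 mL/cmH2O


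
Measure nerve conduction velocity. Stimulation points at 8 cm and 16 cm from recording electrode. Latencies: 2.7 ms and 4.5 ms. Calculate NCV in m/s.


Distance = (16 - 8) / 100 = 0.08 m
dt = (4.5 - 2.7) / 1000 = 0.0018 s
NCV = dist / dt = 44.44 m/s


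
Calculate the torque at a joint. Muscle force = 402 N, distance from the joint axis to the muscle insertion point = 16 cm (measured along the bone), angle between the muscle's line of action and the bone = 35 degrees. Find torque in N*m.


Torque = F * d * sin(theta)   (moment arm = d*sin(theta))
d = 16 cm = 0.16 m
Torque = 402 * 0.16 * sin(35)
Torque = 36.89 N*m


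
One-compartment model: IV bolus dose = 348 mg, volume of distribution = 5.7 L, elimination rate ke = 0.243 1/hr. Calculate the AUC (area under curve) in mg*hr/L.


C0 = Dose/Vd = 348/5.7 = 61.0526 mg/L
AUC = C0/ke = 61.0526/0.243
AUC = 251.2 mg*hr/L


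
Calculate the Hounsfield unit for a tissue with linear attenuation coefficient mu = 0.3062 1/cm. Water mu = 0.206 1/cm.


HU = ((mu_tissue - mu_water) / mu_water) * 1000
HU = ((0.3062 - 0.206) / 0.206) * 1000
HU = 486.4


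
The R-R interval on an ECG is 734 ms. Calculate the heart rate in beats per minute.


HR = 60 / RR_interval(s)
RR = 734 ms = 0.734 s
HR = 60 / 0.734 = 81.74 bpm


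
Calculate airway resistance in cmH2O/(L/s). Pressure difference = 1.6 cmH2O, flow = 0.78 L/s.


R = dP / flow
R = 1.6 / 0.78
R = 2.051 cmH2O/(L/s)


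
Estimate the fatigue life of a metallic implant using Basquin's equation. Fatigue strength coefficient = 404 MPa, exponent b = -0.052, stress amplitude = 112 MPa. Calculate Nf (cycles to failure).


sigma_a = sigma_f' * (2Nf)^b
2Nf = (sigma_a/sigma_f')^(1/b)
2Nf = (112/404)^(1/-0.052)
2Nf = 5.1841751e+10
Nf = 2.5921e+10


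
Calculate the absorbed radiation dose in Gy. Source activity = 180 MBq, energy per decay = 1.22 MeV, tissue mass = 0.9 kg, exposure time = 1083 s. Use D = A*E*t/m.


A = 180 MBq = 1.8000e+08 Bq
E = 1.22 MeV = 1.95444e-13 J
D = A*E*t/m = 1.8000e+08*1.95444e-13*1083/0.9
D = 0.04233 Gy


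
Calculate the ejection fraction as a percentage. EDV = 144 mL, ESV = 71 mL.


SV = EDV - ESV = 144 - 71 = 73 mL
EF = SV/EDV * 100 = 73/144 * 100
EF = 50.69%
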